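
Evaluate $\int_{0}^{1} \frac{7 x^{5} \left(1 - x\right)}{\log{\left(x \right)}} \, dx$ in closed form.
$\log{\left(\frac{279936}{823543} \right)}$

Consider the one-parameter family: let $I(a) = \int_{0}^{1} \frac{7 \left(x^{5} - x^{a}\right)}{\log{\left(x \right)}} \, dx$.

Since $\dfrac{\partial}{\partial a}\,x^{a} = x^{a} \ln x$, the $\ln x$ in the denominator cancels and
$$\frac{dI}{da} = \int_{0}^{1} -7 x^{a} \, dx = -7 \left[\frac{x^{a+1}}{a+1}\right]_0^1 = - \frac{7}{a + 1}.$$

Integrating with respect to $a$ gives $I(a) = \log{\left(\frac{279936}{\left(a + 1\right)^{7}} \right)} + C$.

At $a = 5$ the integrand is identically $0$, so $I(5) = 0$. The closed form gives $0$, hence $C = 0$.

Setting $a = 6$:
$$I = \log{\left(\frac{279936}{823543} \right)}.$$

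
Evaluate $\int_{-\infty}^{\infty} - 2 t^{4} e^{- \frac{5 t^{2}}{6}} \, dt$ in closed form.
$- \frac{54 \sqrt{30} \sqrt{\pi}}{125}$

Consider the simpler parametrised integral
$$J(a) = \int_{-\infty}^{\infty} - 2 e^{- a t^{2}} \, dt = - \frac{2 \sqrt{\pi}}{\sqrt{a}}.$$

Differentiating under the integral sign brings down a factor of $(-t^2)$:
$$\frac{dJ}{da} = \int_{-\infty}^{\infty} 2 t^{2} e^{- a t^{2}} \, dt = \frac{\sqrt{\pi}}{a^{\frac{3}{2}}}.$$

Repeating twice in total — each differentiation brings down another $(-t^2)$ — gives
$$\frac{d^{2}J}{da^{2}} = \int_{-\infty}^{\infty} - 2 t^{4} e^{- a t^{2}} \, dt = - \frac{3 \sqrt{\pi}}{2 a^{\frac{5}{2}}},$$
and the integrand here is exactly the target integrand, so $I = - \frac{3 \sqrt{\pi}}{2 a^{\frac{5}{2}}}$.

Setting $a = \frac{5}{6}$:
$$I = - \frac{54 \sqrt{30} \sqrt{\pi}}{125}.$$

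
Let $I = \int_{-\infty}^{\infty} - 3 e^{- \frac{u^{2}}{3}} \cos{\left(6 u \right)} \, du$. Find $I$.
$- \frac{3 \sqrt{3} \sqrt{\pi}}{e^{27}}$

Define $I(b) = \int_{-\infty}^{\infty} - 3 e^{- \frac{u^{2}}{3}} \cos{\left(b u \right)} \, du$.

Differentiating under the integral sign,
$$I'(b) = \int_{-\infty}^{\infty} 3 u e^{- \frac{u^{2}}{3}} \sin{\left(b u \right)} \, du.$$

Integrate $\int_{-\infty}^{\infty} u \sin(b u)\, e^{- \frac{u^{2}}{3}}\, du$ by parts with $w = \sin(b u)$ and $dv = u\, e^{- \frac{u^{2}}{3}}\, du$, giving $v = - \frac{3 e^{- \frac{u^{2}}{3}}}{2}$. The boundary term vanishes and
$$\int_{-\infty}^{\infty} u \sin(b u)\, e^{- \frac{u^{2}}{3}}\, du = \frac{3 b}{2} \int_{-\infty}^{\infty} \cos(b u)\, e^{- \frac{u^{2}}{3}}\, du,$$
so $I'(b) = - \frac{3 b}{2}\, I(b)$.

This is a separable first-order ODE; solving with the initial condition $I(0) = \int_{-\infty}^{\infty} - 3 e^{- \frac{u^{2}}{3}}\,du = - 3 \sqrt{3} \sqrt{\pi}$ gives
$$I(b) = - 3 \sqrt{3} \sqrt{\pi} e^{- \frac{3 b^{2}}{4}}.$$

Setting $b = 6$:
$$I = - \frac{3 \sqrt{3} \sqrt{\pi}}{e^{27}}.$$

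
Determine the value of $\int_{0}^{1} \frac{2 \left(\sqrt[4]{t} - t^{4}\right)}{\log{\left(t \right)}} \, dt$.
$- \log{\left(16 \right)}$

Introduce a parameter $a$ in the exponent: let $I(a) = \int_{0}^{1} \frac{2 \left(- t^{4} + t^{a}\right)}{\log{\left(t \right)}} \, dt$.

Since $\dfrac{\partial}{\partial a}\,t^{a} = t^{a} \ln t$, the $\ln t$ in the denominator cancels and
$$\frac{dI}{da} = \int_{0}^{1} 2 t^{a} \, dt = 2 \left[\frac{t^{a+1}}{a+1}\right]_0^1 = \frac{2}{a + 1}.$$

Integrating with respect to $a$ gives $I(a) = \log{\left(\frac{\left(a + 1\right)^{2}}{25} \right)} + C$.

At $a = 4$ the integrand is identically $0$, so $I(4) = 0$. The closed form gives $0$, hence $C = 0$.

Setting $a = \frac{1}{4}$:
$$I = - \log{\left(16 \right)}.$$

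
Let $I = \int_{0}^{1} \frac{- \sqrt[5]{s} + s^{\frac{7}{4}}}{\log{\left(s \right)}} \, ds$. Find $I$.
$- \log{\left(24 \right)} + \log{\left(55 \right)}$

Consider the one-parameter family: let $I(a) = \int_{0}^{1} \frac{s^{\frac{7}{4}} - s^{a}}{\log{\left(s \right)}} \, ds$.

Since $\dfrac{\partial}{\partial a}\,s^{a} = s^{a} \ln s$, the $\ln s$ in the denominator cancels and
$$\frac{dI}{da} = \int_{0}^{1} -1 s^{a} \, ds = -1 \left[\frac{s^{a+1}}{a+1}\right]_0^1 = - \frac{1}{a + 1}.$$

Integrating with respect to $a$ gives $I(a) = - \log{\left(\frac{4 a}{11} + \frac{4}{11} \right)} + C$.

At $a = \frac{7}{4}$ the integrand is identically $0$, so $I(\frac{7}{4}) = 0$. The closed form gives $0$, hence $C = 0$.

Setting $a = \frac{1}{5}$:
$$I = - \log{\left(24 \right)} + \log{\left(55 \right)}.$$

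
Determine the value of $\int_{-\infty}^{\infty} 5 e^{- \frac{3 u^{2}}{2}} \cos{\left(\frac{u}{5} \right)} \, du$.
$\frac{5 \sqrt{6} \sqrt{\pi}}{3 e^{\frac{1}{150}}}$

Treat the cosine frequency as a parameter and define $I(b) = \int_{-\infty}^{\infty} 5 e^{- \frac{3 u^{2}}{2}} \cos{\left(b u \right)} \, du$.

Differentiating under the integral sign,
$$I'(b) = \int_{-\infty}^{\infty} - 5 u e^{- \frac{3 u^{2}}{2}} \sin{\left(b u \right)} \, du.$$

Integrate $\int_{-\infty}^{\infty} u \sin(b u)\, e^{- \frac{3 u^{2}}{2}}\, du$ by parts with $w = \sin(b u)$ and $dv = u\, e^{- \frac{3 u^{2}}{2}}\, du$, giving $v = - \frac{e^{- \frac{3 u^{2}}{2}}}{3}$. The boundary term vanishes and
$$\int_{-\infty}^{\infty} u \sin(b u)\, e^{- \frac{3 u^{2}}{2}}\, du = \frac{b}{3} \int_{-\infty}^{\infty} \cos(b u)\, e^{- \frac{3 u^{2}}{2}}\, du,$$
so $I'(b) = - \frac{b}{3}\, I(b)$.

This is a separable first-order ODE; solving with the initial condition $I(0) = \int_{-\infty}^{\infty} 5 e^{- \frac{3 u^{2}}{2}}\,du = \frac{5 \sqrt{6} \sqrt{\pi}}{3}$ gives
$$I(b) = \frac{5 \sqrt{6} \sqrt{\pi} e^{- \frac{b^{2}}{6}}}{3}.$$

Setting $b = \frac{1}{5}$:
$$I = \frac{5 \sqrt{6} \sqrt{\pi}}{3 e^{\frac{1}{150}}}.$$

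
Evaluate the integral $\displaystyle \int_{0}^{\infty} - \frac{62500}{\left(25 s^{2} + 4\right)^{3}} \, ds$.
$- \frac{9375 \pi}{128}$

Begin with the known result
$$J(a) = \int_{0}^{\infty} - \frac{4}{a^{2} + s^{2}} \, ds = - \frac{2 \pi}{a}.$$

Differentiating under the integral sign with respect to $a$,
$$\frac{dJ}{da} = \int_{0}^{\infty} \frac{8 a}{\left(a^{2} + s^{2}\right)^{2}} \, ds = \frac{2 \pi}{a^{2}},$$
so $\int_{0}^{\infty} - \frac{4}{\left(a^{2} + s^{2}\right)^{2}} \, ds = - \frac{\pi}{a^{3}}$.

Repeating — each differentiation of $1/(s^2+a^2)^j$ produces $-2ja/(s^2+a^2)^{j+1}$ — and dividing through by $-2ja$ at each step yields, after $2$ differentiations in total,
$$\int_{0}^{\infty} - \frac{4}{\left(a^{2} + s^{2}\right)^{3}} \, ds = - \frac{3 \pi}{4 a^{5}}.$$

Setting $a = \frac{2}{5}$:
$$I = - \frac{9375 \pi}{128}.$$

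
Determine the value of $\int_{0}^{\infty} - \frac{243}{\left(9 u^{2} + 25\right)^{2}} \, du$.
$- \frac{81 \pi}{500}$

Start from the standard arctangent integral
$$J(a) = \int_{0}^{\infty} - \frac{3}{a^{2} + u^{2}} \, du = - \frac{3 \pi}{2 a}.$$

Differentiating under the integral sign with respect to $a$,
$$\frac{dJ}{da} = \int_{0}^{\infty} \frac{6 a}{\left(a^{2} + u^{2}\right)^{2}} \, du = \frac{3 \pi}{2 a^{2}},$$
so $\int_{0}^{\infty} - \frac{3}{\left(a^{2} + u^{2}\right)^{2}} \, du = - \frac{3 \pi}{4 a^{3}}$.

Setting $a = \frac{5}{3}$:
$$I = - \frac{81 \pi}{500}.$$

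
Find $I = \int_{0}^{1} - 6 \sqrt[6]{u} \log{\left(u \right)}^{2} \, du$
$- \frac{2592}{343}$

Start from the elementary integral
$$J(a) = \int_{0}^{1} - 6 u^{a} \, du = - \frac{6}{a + 1}.$$

Differentiating under the integral sign brings down a factor of $\ln u$:
$$\frac{dJ}{da} = \int_{0}^{1} - 6 u^{a} \log{\left(u \right)} \, du = \frac{6}{\left(a + 1\right)^{2}}.$$

Repeating twice in total — each differentiation brings down another $\ln u$ — gives
$$\frac{d^{2}J}{da^{2}} = \int_{0}^{1} - 6 u^{a} \log{\left(u \right)}^{2} \, du = - \frac{12}{\left(a + 1\right)^{3}},$$
and the integrand here is exactly the target integrand, so $I = - \frac{12}{\left(a + 1\right)^{3}}$.

Setting $a = \frac{1}{6}$:
$$I = - \frac{2592}{343}.$$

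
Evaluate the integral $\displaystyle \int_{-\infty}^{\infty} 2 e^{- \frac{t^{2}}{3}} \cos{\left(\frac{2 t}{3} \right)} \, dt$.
$\frac{2 \sqrt{3} \sqrt{\pi}}{e^{\frac{1}{3}}}$

Let $b$ denote the cosine frequency and define $I(b) = \int_{-\infty}^{\infty} 2 e^{- \frac{t^{2}}{3}} \cos{\left(b t \right)} \, dt$.

Differentiating under the integral sign,
$$I'(b) = \int_{-\infty}^{\infty} - 2 t e^{- \frac{t^{2}}{3}} \sin{\left(b t \right)} \, dt.$$

Integrate $\int_{-\infty}^{\infty} t \sin(b t)\, e^{- \frac{t^{2}}{3}}\, dt$ by parts with $u = \sin(b t)$ and $dv = t\, e^{- \frac{t^{2}}{3}}\, dt$, giving $v = - \frac{3 e^{- \frac{t^{2}}{3}}}{2}$. The boundary term vanishes and
$$\int_{-\infty}^{\infty} t \sin(b t)\, e^{- \frac{t^{2}}{3}}\, dt = \frac{3 b}{2} \int_{-\infty}^{\infty} \cos(b t)\, e^{- \frac{t^{2}}{3}}\, dt,$$
so $I'(b) = - \frac{3 b}{2}\, I(b)$.

This is a separable first-order ODE; solving with the initial condition $I(0) = \int_{-\infty}^{\infty} 2 e^{- \frac{t^{2}}{3}}\,dt = 2 \sqrt{3} \sqrt{\pi}$ gives
$$I(b) = 2 \sqrt{3} \sqrt{\pi} e^{- \frac{3 b^{2}}{4}}.$$

Setting $b = \frac{2}{3}$:
$$I = \frac{2 \sqrt{3} \sqrt{\pi}}{e^{\frac{1}{3}}}.$$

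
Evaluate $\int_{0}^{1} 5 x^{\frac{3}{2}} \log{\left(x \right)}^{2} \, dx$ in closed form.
$\frac{16}{25}$

Start from the elementary integral
$$J(a) = \int_{0}^{1} 5 x^{a} \, dx = \frac{5}{a + 1}.$$

Differentiating under the integral sign brings down a factor of $\ln x$:
$$\frac{dJ}{da} = \int_{0}^{1} 5 x^{a} \log{\left(x \right)} \, dx = - \frac{5}{\left(a + 1\right)^{2}}.$$

Repeating twice in total — each differentiation brings down another $\ln x$ — gives
$$\frac{d^{2}J}{da^{2}} = \int_{0}^{1} 5 x^{a} \log{\left(x \right)}^{2} \, dx = \frac{10}{\left(a + 1\right)^{3}},$$
and the integrand here is exactly the target integrand, so $I = \frac{10}{\left(a + 1\right)^{3}}$.

Setting $a = \frac{3}{2}$:
$$I = \frac{16}{25}.$$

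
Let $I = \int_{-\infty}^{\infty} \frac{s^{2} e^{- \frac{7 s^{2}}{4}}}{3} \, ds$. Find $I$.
$\frac{4 \sqrt{7} \sqrt{\pi}}{147}$

Consider the simpler parametrised integral
$$J(a) = \int_{-\infty}^{\infty} \frac{e^{- a s^{2}}}{3} \, ds = \frac{\sqrt{\pi}}{3 \sqrt{a}}.$$

Differentiating under the integral sign brings down a factor of $(-s^2)$:
$$\frac{dJ}{da} = \int_{-\infty}^{\infty} - \frac{s^{2} e^{- a s^{2}}}{3} \, ds = - \frac{\sqrt{\pi}}{6 a^{\frac{3}{2}}}.$$

The integral on the left is $-I$, so $I = \frac{\sqrt{\pi}}{6 a^{\frac{3}{2}}}$.

Setting $a = \frac{7}{4}$:
$$I = \frac{4 \sqrt{7} \sqrt{\pi}}{147}.$$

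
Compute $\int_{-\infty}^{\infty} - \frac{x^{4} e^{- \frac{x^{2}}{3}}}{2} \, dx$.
$- \frac{27 \sqrt{3} \sqrt{\pi}}{8}$

Start from the elementary integral
$$J(a) = \int_{-\infty}^{\infty} - \frac{e^{- a x^{2}}}{2} \, dx = - \frac{\sqrt{\pi}}{2 \sqrt{a}}.$$

Differentiating under the integral sign brings down a factor of $(-x^2)$:
$$\frac{dJ}{da} = \int_{-\infty}^{\infty} \frac{x^{2} e^{- a x^{2}}}{2} \, dx = \frac{\sqrt{\pi}}{4 a^{\frac{3}{2}}}.$$

Repeating twice in total — each differentiation brings down another $(-x^2)$ — gives
$$\frac{d^{2}J}{da^{2}} = \int_{-\infty}^{\infty} - \frac{x^{4} e^{- a x^{2}}}{2} \, dx = - \frac{3 \sqrt{\pi}}{8 a^{\frac{5}{2}}},$$
and the integrand here is exactly the target integrand, so $I = - \frac{3 \sqrt{\pi}}{8 a^{\frac{5}{2}}}$.

Setting $a = \frac{1}{3}$:
$$I = - \frac{27 \sqrt{3} \sqrt{\pi}}{8}.$$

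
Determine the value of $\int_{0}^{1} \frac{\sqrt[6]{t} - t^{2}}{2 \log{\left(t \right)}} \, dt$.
$\log{\left(\frac{\sqrt{14}}{6} \right)}$

Introduce a parameter $a$ in the exponent: let $I(a) = \int_{0}^{1} \frac{- t^{2} + t^{a}}{2 \log{\left(t \right)}} \, dt$.

Since $\dfrac{\partial}{\partial a}\,t^{a} = t^{a} \ln t$, the $\ln t$ in the denominator cancels and
$$\frac{dI}{da} = \int_{0}^{1} \frac{1}{2} t^{a} \, dt = \frac{1}{2} \left[\frac{t^{a+1}}{a+1}\right]_0^1 = \frac{1}{2 \left(a + 1\right)}.$$

Integrating with respect to $a$ gives $I(a) = \frac{\log{\left(a + 1 \right)}}{2} - \frac{\log{\left(3 \right)}}{2} + C$.

At $a = 2$ the integrand is identically $0$, so $I(2) = 0$. The closed form gives $0$, hence $C = 0$.

Setting $a = \frac{1}{6}$:
$$I = \log{\left(\frac{\sqrt{14}}{6} \right)}.$$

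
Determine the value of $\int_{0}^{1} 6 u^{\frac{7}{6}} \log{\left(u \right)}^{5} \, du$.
$- \frac{33592320}{4826809}$

Consider the simpler parametrised integral
$$J(a) = \int_{0}^{1} 6 u^{a} \, du = \frac{6}{a + 1}.$$

Differentiating under the integral sign brings down a factor of $\ln u$:
$$\frac{dJ}{da} = \int_{0}^{1} 6 u^{a} \log{\left(u \right)} \, du = - \frac{6}{\left(a + 1\right)^{2}}.$$

Repeating $5$ times in total — each differentiation brings down another $\ln u$ — gives
$$\frac{d^{5}J}{da^{5}} = \int_{0}^{1} 6 u^{a} \log{\left(u \right)}^{5} \, du = - \frac{720}{\left(a + 1\right)^{6}},$$
and the integrand here is exactly the target integrand, so $I = - \frac{720}{\left(a + 1\right)^{6}}$.

Setting $a = \frac{7}{6}$:
$$I = - \frac{33592320}{4826809}.$$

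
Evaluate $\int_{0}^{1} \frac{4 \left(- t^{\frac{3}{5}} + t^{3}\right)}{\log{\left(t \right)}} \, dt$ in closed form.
$\log{\left(\frac{625}{16} \right)}$

Consider the one-parameter family: let $I(a) = \int_{0}^{1} \frac{4 \left(- t^{\frac{3}{5}} + t^{a}\right)}{\log{\left(t \right)}} \, dt$.

Since $\dfrac{\partial}{\partial a}\,t^{a} = t^{a} \ln t$, the $\ln t$ in the denominator cancels and
$$\frac{dI}{da} = \int_{0}^{1} 4 t^{a} \, dt = 4 \left[\frac{t^{a+1}}{a+1}\right]_0^1 = \frac{4}{a + 1}.$$

Integrating with respect to $a$ gives $I(a) = \log{\left(\frac{625 \left(a + 1\right)^{4}}{4096} \right)} + C$.

At $a = \frac{3}{5}$ the integrand is identically $0$, so $I(\frac{3}{5}) = 0$. The closed form gives $0$, hence $C = 0$.

Setting $a = 3$:
$$I = \log{\left(\frac{625}{16} \right)}.$$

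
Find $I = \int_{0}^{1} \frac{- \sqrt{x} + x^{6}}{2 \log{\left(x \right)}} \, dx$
$- \log{\left(3 \right)} + \frac{\log{\left(42 \right)}}{2}$

Introduce a parameter $a$ in the exponent: let $I(a) = \int_{0}^{1} \frac{- \sqrt{x} + x^{a}}{2 \log{\left(x \right)}} \, dx$.

Since $\dfrac{\partial}{\partial a}\,x^{a} = x^{a} \ln x$, the $\ln x$ in the denominator cancels and
$$\frac{dI}{da} = \int_{0}^{1} \frac{1}{2} x^{a} \, dx = \frac{1}{2} \left[\frac{x^{a+1}}{a+1}\right]_0^1 = \frac{1}{2 \left(a + 1\right)}.$$

Integrating with respect to $a$ gives $I(a) = \log{\left(\frac{\sqrt{6} \sqrt{a + 1}}{3} \right)} + C$.

At $a = \frac{1}{2}$ the integrand is identically $0$, so $I(\frac{1}{2}) = 0$. The closed form gives $0$, hence $C = 0$.

Setting $a = 6$:
$$I = - \log{\left(3 \right)} + \frac{\log{\left(42 \right)}}{2}.$$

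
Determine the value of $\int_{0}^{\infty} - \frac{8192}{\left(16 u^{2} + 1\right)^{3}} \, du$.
$- 384 \pi$

Recall the elementary integral
$$J(a) = \int_{0}^{\infty} - \frac{2}{a^{2} + u^{2}} \, du = - \frac{\pi}{a}.$$

Differentiating under the integral sign with respect to $a$,
$$\frac{dJ}{da} = \int_{0}^{\infty} \frac{4 a}{\left(a^{2} + u^{2}\right)^{2}} \, du = \frac{\pi}{a^{2}},$$
so $\int_{0}^{\infty} - \frac{2}{\left(a^{2} + u^{2}\right)^{2}} \, du = - \frac{\pi}{2 a^{3}}$.

Repeating — each differentiation of $1/(u^2+a^2)^j$ produces $-2ja/(u^2+a^2)^{j+1}$ — and dividing through by $-2ja$ at each step yields, after $2$ differentiations in total,
$$\int_{0}^{\infty} - \frac{2}{\left(a^{2} + u^{2}\right)^{3}} \, du = - \frac{3 \pi}{8 a^{5}}.$$

Setting $a = \frac{1}{4}$:
$$I = - 384 \pi.$$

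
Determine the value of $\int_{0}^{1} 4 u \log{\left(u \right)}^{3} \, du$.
$- \frac{3}{2}$

Consider the simpler parametrised integral
$$J(a) = \int_{0}^{1} 4 u^{a} \, du = \frac{4}{a + 1}.$$

Differentiating under the integral sign brings down a factor of $\ln u$:
$$\frac{dJ}{da} = \int_{0}^{1} 4 u^{a} \log{\left(u \right)} \, du = - \frac{4}{\left(a + 1\right)^{2}}.$$

Repeating $3$ times in total — each differentiation brings down another $\ln u$ — gives
$$\frac{d^{3}J}{da^{3}} = \int_{0}^{1} 4 u^{a} \log{\left(u \right)}^{3} \, du = - \frac{24}{\left(a + 1\right)^{4}},$$
and the integrand here is exactly the target integrand, so $I = - \frac{24}{\left(a + 1\right)^{4}}$.

Setting $a = 1$:
$$I = - \frac{3}{2}.$$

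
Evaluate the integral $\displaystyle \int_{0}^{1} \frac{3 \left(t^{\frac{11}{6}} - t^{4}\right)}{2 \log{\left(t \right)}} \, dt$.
$- \log{\left(\frac{30 \sqrt{510}}{289} \right)}$

Consider the one-parameter family: let $I(a) = \int_{0}^{1} \frac{3 \left(t^{\frac{11}{6}} - t^{a}\right)}{2 \log{\left(t \right)}} \, dt$.

Since $\dfrac{\partial}{\partial a}\,t^{a} = t^{a} \ln t$, the $\ln t$ in the denominator cancels and
$$\frac{dI}{da} = \int_{0}^{1} - \frac{3}{2} t^{a} \, dt = - \frac{3}{2} \left[\frac{t^{a+1}}{a+1}\right]_0^1 = - \frac{3}{2 a + 2}.$$

Integrating with respect to $a$ gives $I(a) = - \log{\left(\frac{6 \sqrt{102} \left(a + 1\right)^{\frac{3}{2}}}{289} \right)} + C$.

At $a = \frac{11}{6}$ the integrand is identically $0$, so $I(\frac{11}{6}) = 0$. The closed form gives $0$, hence $C = 0$.

Setting $a = 4$:
$$I = - \log{\left(\frac{30 \sqrt{510}}{289} \right)}.$$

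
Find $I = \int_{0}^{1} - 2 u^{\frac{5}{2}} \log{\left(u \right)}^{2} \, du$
$- \frac{32}{343}$

Begin with the known integral
$$J(a) = \int_{0}^{1} - 2 u^{a} \, du = - \frac{2}{a + 1}.$$

Differentiating under the integral sign brings down a factor of $\ln u$:
$$\frac{dJ}{da} = \int_{0}^{1} - 2 u^{a} \log{\left(u \right)} \, du = \frac{2}{\left(a + 1\right)^{2}}.$$

Repeating twice in total — each differentiation brings down another $\ln u$ — gives
$$\frac{d^{2}J}{da^{2}} = \int_{0}^{1} - 2 u^{a} \log{\left(u \right)}^{2} \, du = - \frac{4}{\left(a + 1\right)^{3}},$$
and the integrand here is exactly the target integrand, so $I = - \frac{4}{\left(a + 1\right)^{3}}$.

Setting $a = \frac{5}{2}$:
$$I = - \frac{32}{343}.$$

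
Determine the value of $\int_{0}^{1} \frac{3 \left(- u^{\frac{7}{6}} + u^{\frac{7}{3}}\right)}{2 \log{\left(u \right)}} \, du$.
$- \log{\left(13 \right)} - \frac{\log{\left(65 \right)}}{2} + \log{\left(200 \right)}$

Replace the exponent $\frac{7}{6}$ by a parameter $a$: let $I(a) = \int_{0}^{1} \frac{3 \left(u^{\frac{7}{3}} - u^{a}\right)}{2 \log{\left(u \right)}} \, du$.

Since $\dfrac{\partial}{\partial a}\,u^{a} = u^{a} \ln u$, the $\ln u$ in the denominator cancels and
$$\frac{dI}{da} = \int_{0}^{1} - \frac{3}{2} u^{a} \, du = - \frac{3}{2} \left[\frac{u^{a+1}}{a+1}\right]_0^1 = - \frac{3}{2 a + 2}.$$

Integrating with respect to $a$ gives $I(a) = - \log{\left(\frac{3 \sqrt{30} \left(a + 1\right)^{\frac{3}{2}}}{100} \right)} + C$.

At $a = \frac{7}{3}$ the integrand is identically $0$, so $I(\frac{7}{3}) = 0$. The closed form gives $0$, hence $C = 0$.

Setting $a = \frac{7}{6}$:
$$I = - \log{\left(13 \right)} - \frac{\log{\left(65 \right)}}{2} + \log{\left(200 \right)}.$$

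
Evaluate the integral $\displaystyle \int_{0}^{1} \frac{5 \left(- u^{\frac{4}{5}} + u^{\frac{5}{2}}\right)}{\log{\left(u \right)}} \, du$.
$- \log{\left(\frac{1889568}{52521875} \right)}$

Consider the one-parameter family: let $I(a) = \int_{0}^{1} \frac{5 \left(u^{\frac{5}{2}} - u^{a}\right)}{\log{\left(u \right)}} \, du$.

Since $\dfrac{\partial}{\partial a}\,u^{a} = u^{a} \ln u$, the $\ln u$ in the denominator cancels and
$$\frac{dI}{da} = \int_{0}^{1} -5 u^{a} \, du = -5 \left[\frac{u^{a+1}}{a+1}\right]_0^1 = - \frac{5}{a + 1}.$$

Integrating with respect to $a$ gives $I(a) = - \log{\left(\frac{32 \left(a + 1\right)^{5}}{16807} \right)} + C$.

At $a = \frac{5}{2}$ the integrand is identically $0$, so $I(\frac{5}{2}) = 0$. The closed form gives $0$, hence $C = 0$.

Setting $a = \frac{4}{5}$:
$$I = - \log{\left(\frac{1889568}{52521875} \right)}.$$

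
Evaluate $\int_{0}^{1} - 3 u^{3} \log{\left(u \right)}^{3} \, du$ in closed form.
$\frac{9}{128}$

Begin with the known integral
$$J(a) = \int_{0}^{1} - 3 u^{a} \, du = - \frac{3}{a + 1}.$$

Differentiating under the integral sign brings down a factor of $\ln u$:
$$\frac{dJ}{da} = \int_{0}^{1} - 3 u^{a} \log{\left(u \right)} \, du = \frac{3}{\left(a + 1\right)^{2}}.$$

Repeating $3$ times in total — each differentiation brings down another $\ln u$ — gives
$$\frac{d^{3}J}{da^{3}} = \int_{0}^{1} - 3 u^{a} \log{\left(u \right)}^{3} \, du = \frac{18}{\left(a + 1\right)^{4}},$$
and the integrand here is exactly the target integrand, so $I = \frac{18}{\left(a + 1\right)^{4}}$.

Setting $a = 3$:
$$I = \frac{9}{128}.$$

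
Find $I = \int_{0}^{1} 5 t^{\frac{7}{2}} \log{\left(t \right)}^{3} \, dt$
$- \frac{160}{2187}$

Begin with the known integral
$$J(a) = \int_{0}^{1} 5 t^{a} \, dt = \frac{5}{a + 1}.$$

Differentiating under the integral sign brings down a factor of $\ln t$:
$$\frac{dJ}{da} = \int_{0}^{1} 5 t^{a} \log{\left(t \right)} \, dt = - \frac{5}{\left(a + 1\right)^{2}}.$$

Repeating $3$ times in total — each differentiation brings down another $\ln t$ — gives
$$\frac{d^{3}J}{da^{3}} = \int_{0}^{1} 5 t^{a} \log{\left(t \right)}^{3} \, dt = - \frac{30}{\left(a + 1\right)^{4}},$$
and the integrand here is exactly the target integrand, so $I = - \frac{30}{\left(a + 1\right)^{4}}$.

Setting $a = \frac{7}{2}$:
$$I = - \frac{160}{2187}.$$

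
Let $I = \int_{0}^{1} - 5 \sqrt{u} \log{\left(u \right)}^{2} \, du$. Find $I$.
$- \frac{80}{27}$

Begin with the known integral
$$J(a) = \int_{0}^{1} - 5 u^{a} \, du = - \frac{5}{a + 1}.$$

Differentiating under the integral sign brings down a factor of $\ln u$:
$$\frac{dJ}{da} = \int_{0}^{1} - 5 u^{a} \log{\left(u \right)} \, du = \frac{5}{\left(a + 1\right)^{2}}.$$

Repeating twice in total — each differentiation brings down another $\ln u$ — gives
$$\frac{d^{2}J}{da^{2}} = \int_{0}^{1} - 5 u^{a} \log{\left(u \right)}^{2} \, du = - \frac{10}{\left(a + 1\right)^{3}},$$
and the integrand here is exactly the target integrand, so $I = - \frac{10}{\left(a + 1\right)^{3}}$.

Setting $a = \frac{1}{2}$:
$$I = - \frac{80}{27}.$$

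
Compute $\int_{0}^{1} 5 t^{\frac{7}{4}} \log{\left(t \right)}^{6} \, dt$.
$\frac{58982400}{19487171}$

Consider the simpler parametrised integral
$$J(a) = \int_{0}^{1} 5 t^{a} \, dt = \frac{5}{a + 1}.$$

Differentiating under the integral sign brings down a factor of $\ln t$:
$$\frac{dJ}{da} = \int_{0}^{1} 5 t^{a} \log{\left(t \right)} \, dt = - \frac{5}{\left(a + 1\right)^{2}}.$$

Repeating $6$ times in total — each differentiation brings down another $\ln t$ — gives
$$\frac{d^{6}J}{da^{6}} = \int_{0}^{1} 5 t^{a} \log{\left(t \right)}^{6} \, dt = \frac{3600}{\left(a + 1\right)^{7}},$$
and the integrand here is exactly the target integrand, so $I = \frac{3600}{\left(a + 1\right)^{7}}$.

Setting $a = \frac{7}{4}$:
$$I = \frac{58982400}{19487171}.$$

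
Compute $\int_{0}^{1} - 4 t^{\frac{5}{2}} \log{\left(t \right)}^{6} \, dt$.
$- \frac{368640}{823543}$

Start from the elementary integral
$$J(a) = \int_{0}^{1} - 4 t^{a} \, dt = - \frac{4}{a + 1}.$$

Differentiating under the integral sign brings down a factor of $\ln t$:
$$\frac{dJ}{da} = \int_{0}^{1} - 4 t^{a} \log{\left(t \right)} \, dt = \frac{4}{\left(a + 1\right)^{2}}.$$

Repeating $6$ times in total — each differentiation brings down another $\ln t$ — gives
$$\frac{d^{6}J}{da^{6}} = \int_{0}^{1} - 4 t^{a} \log{\left(t \right)}^{6} \, dt = - \frac{2880}{\left(a + 1\right)^{7}},$$
and the integrand here is exactly the target integrand, so $I = - \frac{2880}{\left(a + 1\right)^{7}}$.

Setting $a = \frac{5}{2}$:
$$I = - \frac{368640}{823543}.$$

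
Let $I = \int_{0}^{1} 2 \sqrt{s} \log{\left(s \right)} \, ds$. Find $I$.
$- \frac{8}{9}$

Begin with the known integral
$$J(a) = \int_{0}^{1} 2 s^{a} \, ds = \frac{2}{a + 1}.$$

Differentiating under the integral sign brings down a factor of $\ln s$:
$$\frac{dJ}{da} = \int_{0}^{1} 2 s^{a} \log{\left(s \right)} \, ds = - \frac{2}{\left(a + 1\right)^{2}}.$$

The integral on the left is $I$, so $I = - \frac{2}{\left(a + 1\right)^{2}}$.

Setting $a = \frac{1}{2}$:
$$I = - \frac{8}{9}.$$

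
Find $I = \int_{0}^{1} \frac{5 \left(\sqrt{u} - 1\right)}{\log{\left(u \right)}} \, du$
$\log{\left(\frac{243}{32} \right)}$

Introduce a parameter $a$ in the exponent: let $I(a) = \int_{0}^{1} \frac{5 \left(u^{a} - 1\right)}{\log{\left(u \right)}} \, du$.

Since $\dfrac{\partial}{\partial a}\,u^{a} = u^{a} \ln u$, the $\ln u$ in the denominator cancels and
$$\frac{dI}{da} = \int_{0}^{1} 5 u^{a} \, du = 5 \left[\frac{u^{a+1}}{a+1}\right]_0^1 = \frac{5}{a + 1}.$$

Integrating with respect to $a$ gives $I(a) = 5 \log{\left(a + 1 \right)} + C$.

At $a = 0$ the integrand is identically $0$, so $I(0) = 0$. The closed form gives $0$, hence $C = 0$.

Setting $a = \frac{1}{2}$:
$$I = \log{\left(\frac{243}{32} \right)}.$$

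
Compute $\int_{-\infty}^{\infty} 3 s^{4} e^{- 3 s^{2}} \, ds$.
$\frac{\sqrt{3} \sqrt{\pi}}{12}$

Consider the simpler parametrised integral
$$J(a) = \int_{-\infty}^{\infty} 3 e^{- a s^{2}} \, ds = \frac{3 \sqrt{\pi}}{\sqrt{a}}.$$

Differentiating under the integral sign brings down a factor of $(-s^2)$:
$$\frac{dJ}{da} = \int_{-\infty}^{\infty} - 3 s^{2} e^{- a s^{2}} \, ds = - \frac{3 \sqrt{\pi}}{2 a^{\frac{3}{2}}}.$$

Repeating twice in total — each differentiation brings down another $(-s^2)$ — gives
$$\frac{d^{2}J}{da^{2}} = \int_{-\infty}^{\infty} 3 s^{4} e^{- a s^{2}} \, ds = \frac{9 \sqrt{\pi}}{4 a^{\frac{5}{2}}},$$
and the integrand here is exactly the target integrand, so $I = \frac{9 \sqrt{\pi}}{4 a^{\frac{5}{2}}}$.

Setting $a = 3$:
$$I = \frac{\sqrt{3} \sqrt{\pi}}{12}.$$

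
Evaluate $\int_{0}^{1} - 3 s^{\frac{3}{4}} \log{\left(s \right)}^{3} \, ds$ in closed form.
$\frac{4608}{2401}$

Start from the elementary integral
$$J(a) = \int_{0}^{1} - 3 s^{a} \, ds = - \frac{3}{a + 1}.$$

Differentiating under the integral sign brings down a factor of $\ln s$:
$$\frac{dJ}{da} = \int_{0}^{1} - 3 s^{a} \log{\left(s \right)} \, ds = \frac{3}{\left(a + 1\right)^{2}}.$$

Repeating $3$ times in total — each differentiation brings down another $\ln s$ — gives
$$\frac{d^{3}J}{da^{3}} = \int_{0}^{1} - 3 s^{a} \log{\left(s \right)}^{3} \, ds = \frac{18}{\left(a + 1\right)^{4}},$$
and the integrand here is exactly the target integrand, so $I = \frac{18}{\left(a + 1\right)^{4}}$.

Setting $a = \frac{3}{4}$:
$$I = \frac{4608}{2401}.$$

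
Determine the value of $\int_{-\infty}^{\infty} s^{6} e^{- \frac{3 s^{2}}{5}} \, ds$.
$\frac{625 \sqrt{15} \sqrt{\pi}}{216}$

Begin with the known integral
$$J(a) = \int_{-\infty}^{\infty} e^{- a s^{2}} \, ds = \frac{\sqrt{\pi}}{\sqrt{a}}.$$

Differentiating under the integral sign brings down a factor of $(-s^2)$:
$$\frac{dJ}{da} = \int_{-\infty}^{\infty} - s^{2} e^{- a s^{2}} \, ds = - \frac{\sqrt{\pi}}{2 a^{\frac{3}{2}}}.$$

Repeating $3$ times in total — each differentiation brings down another $(-s^2)$ — gives
$$\frac{d^{3}J}{da^{3}} = \int_{-\infty}^{\infty} - s^{6} e^{- a s^{2}} \, ds = - \frac{15 \sqrt{\pi}}{8 a^{\frac{7}{2}}},$$
and the integrand here is $(-1)^{3}$ times the target integrand, so $I = (-1)^{3}\,\frac{d^{3}J}{da^{3}} = \frac{15 \sqrt{\pi}}{8 a^{\frac{7}{2}}}$.

Setting $a = \frac{3}{5}$:
$$I = \frac{625 \sqrt{15} \sqrt{\pi}}{216}.$$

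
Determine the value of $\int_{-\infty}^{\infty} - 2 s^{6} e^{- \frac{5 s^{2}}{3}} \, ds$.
$- \frac{81 \sqrt{15} \sqrt{\pi}}{500}$

Begin with the known integral
$$J(a) = \int_{-\infty}^{\infty} - 2 e^{- a s^{2}} \, ds = - \frac{2 \sqrt{\pi}}{\sqrt{a}}.$$

Differentiating under the integral sign brings down a factor of $(-s^2)$:
$$\frac{dJ}{da} = \int_{-\infty}^{\infty} 2 s^{2} e^{- a s^{2}} \, ds = \frac{\sqrt{\pi}}{a^{\frac{3}{2}}}.$$

Repeating $3$ times in total — each differentiation brings down another $(-s^2)$ — gives
$$\frac{d^{3}J}{da^{3}} = \int_{-\infty}^{\infty} 2 s^{6} e^{- a s^{2}} \, ds = \frac{15 \sqrt{\pi}}{4 a^{\frac{7}{2}}},$$
and the integrand here is $(-1)^{3}$ times the target integrand, so $I = (-1)^{3}\,\frac{d^{3}J}{da^{3}} = - \frac{15 \sqrt{\pi}}{4 a^{\frac{7}{2}}}$.

Setting $a = \frac{5}{3}$:
$$I = - \frac{81 \sqrt{15} \sqrt{\pi}}{500}.$$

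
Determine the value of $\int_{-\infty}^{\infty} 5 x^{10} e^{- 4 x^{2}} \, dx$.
$\frac{4725 \sqrt{\pi}}{65536}$

Consider the simpler parametrised integral
$$J(a) = \int_{-\infty}^{\infty} 5 e^{- a x^{2}} \, dx = \frac{5 \sqrt{\pi}}{\sqrt{a}}.$$

Differentiating under the integral sign brings down a factor of $(-x^2)$:
$$\frac{dJ}{da} = \int_{-\infty}^{\infty} - 5 x^{2} e^{- a x^{2}} \, dx = - \frac{5 \sqrt{\pi}}{2 a^{\frac{3}{2}}}.$$

Repeating $5$ times in total — each differentiation brings down another $(-x^2)$ — gives
$$\frac{d^{5}J}{da^{5}} = \int_{-\infty}^{\infty} - 5 x^{10} e^{- a x^{2}} \, dx = - \frac{4725 \sqrt{\pi}}{32 a^{\frac{11}{2}}},$$
and the integrand here is $(-1)^{5}$ times the target integrand, so $I = (-1)^{5}\,\frac{d^{5}J}{da^{5}} = \frac{4725 \sqrt{\pi}}{32 a^{\frac{11}{2}}}$.

Setting $a = 4$:
$$I = \frac{4725 \sqrt{\pi}}{65536}.$$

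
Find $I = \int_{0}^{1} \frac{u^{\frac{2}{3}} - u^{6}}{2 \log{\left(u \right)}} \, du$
$\log{\left(\frac{\sqrt{105}}{21} \right)}$

Consider the one-parameter family: let $I(a) = \int_{0}^{1} \frac{u^{\frac{2}{3}} - u^{a}}{2 \log{\left(u \right)}} \, du$.

Since $\dfrac{\partial}{\partial a}\,u^{a} = u^{a} \ln u$, the $\ln u$ in the denominator cancels and
$$\frac{dI}{da} = \int_{0}^{1} - \frac{1}{2} u^{a} \, du = - \frac{1}{2} \left[\frac{u^{a+1}}{a+1}\right]_0^1 = - \frac{1}{2 a + 2}.$$

Integrating with respect to $a$ gives $I(a) = - \frac{\log{\left(a + 1 \right)}}{2} - \frac{\log{\left(3 \right)}}{2} + \frac{\log{\left(5 \right)}}{2} + C$.

At $a = \frac{2}{3}$ the integrand is identically $0$, so $I(\frac{2}{3}) = 0$. The closed form gives $0$, hence $C = 0$.

Setting $a = 6$:
$$I = \log{\left(\frac{\sqrt{105}}{21} \right)}.$$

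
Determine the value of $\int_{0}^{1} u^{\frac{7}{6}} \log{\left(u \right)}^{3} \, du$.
$- \frac{7776}{28561}$

Start from the elementary integral
$$J(a) = \int_{0}^{1} u^{a} \, du = \frac{1}{a + 1}.$$

Differentiating under the integral sign brings down a factor of $\ln u$:
$$\frac{dJ}{da} = \int_{0}^{1} u^{a} \log{\left(u \right)} \, du = - \frac{1}{\left(a + 1\right)^{2}}.$$

Repeating $3$ times in total — each differentiation brings down another $\ln u$ — gives
$$\frac{d^{3}J}{da^{3}} = \int_{0}^{1} u^{a} \log{\left(u \right)}^{3} \, du = - \frac{6}{\left(a + 1\right)^{4}},$$
and the integrand here is exactly the target integrand, so $I = - \frac{6}{\left(a + 1\right)^{4}}$.

Setting $a = \frac{7}{6}$:
$$I = - \frac{7776}{28561}.$$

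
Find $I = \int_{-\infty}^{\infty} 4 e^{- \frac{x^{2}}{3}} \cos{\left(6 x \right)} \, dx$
$\frac{4 \sqrt{3} \sqrt{\pi}}{e^{27}}$

Define $I(b) = \int_{-\infty}^{\infty} 4 e^{- \frac{x^{2}}{3}} \cos{\left(b x \right)} \, dx$.

Differentiating under the integral sign,
$$I'(b) = \int_{-\infty}^{\infty} - 4 x e^{- \frac{x^{2}}{3}} \sin{\left(b x \right)} \, dx.$$

Integrate $\int_{-\infty}^{\infty} x \sin(b x)\, e^{- \frac{x^{2}}{3}}\, dx$ by parts with $u = \sin(b x)$ and $dv = x\, e^{- \frac{x^{2}}{3}}\, dx$, giving $v = - \frac{3 e^{- \frac{x^{2}}{3}}}{2}$. The boundary term vanishes and
$$\int_{-\infty}^{\infty} x \sin(b x)\, e^{- \frac{x^{2}}{3}}\, dx = \frac{3 b}{2} \int_{-\infty}^{\infty} \cos(b x)\, e^{- \frac{x^{2}}{3}}\, dx,$$
so $I'(b) = - \frac{3 b}{2}\, I(b)$.

This is a separable first-order ODE; solving with the initial condition $I(0) = \int_{-\infty}^{\infty} 4 e^{- \frac{x^{2}}{3}}\,dx = 4 \sqrt{3} \sqrt{\pi}$ gives
$$I(b) = 4 \sqrt{3} \sqrt{\pi} e^{- \frac{3 b^{2}}{4}}.$$

Setting $b = 6$:
$$I = \frac{4 \sqrt{3} \sqrt{\pi}}{e^{27}}.$$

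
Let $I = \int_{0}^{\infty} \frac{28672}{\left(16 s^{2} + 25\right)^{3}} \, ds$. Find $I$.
$\frac{1344 \pi}{3125}$

Recall the elementary integral
$$J(a) = \int_{0}^{\infty} \frac{7}{a^{2} + s^{2}} \, ds = \frac{7 \pi}{2 a}.$$

Differentiating under the integral sign with respect to $a$,
$$\frac{dJ}{da} = \int_{0}^{\infty} - \frac{14 a}{\left(a^{2} + s^{2}\right)^{2}} \, ds = - \frac{7 \pi}{2 a^{2}},$$
so $\int_{0}^{\infty} \frac{7}{\left(a^{2} + s^{2}\right)^{2}} \, ds = \frac{7 \pi}{4 a^{3}}$.

Repeating — each differentiation of $1/(s^2+a^2)^j$ produces $-2ja/(s^2+a^2)^{j+1}$ — and dividing through by $-2ja$ at each step yields, after $2$ differentiations in total,
$$\int_{0}^{\infty} \frac{7}{\left(a^{2} + s^{2}\right)^{3}} \, ds = \frac{21 \pi}{16 a^{5}}.$$

Setting $a = \frac{5}{4}$:
$$I = \frac{1344 \pi}{3125}.$$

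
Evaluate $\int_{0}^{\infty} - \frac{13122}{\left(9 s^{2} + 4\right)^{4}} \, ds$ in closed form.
$- \frac{10935 \pi}{2048}$

Begin with the known result
$$J(a) = \int_{0}^{\infty} - \frac{2}{a^{2} + s^{2}} \, ds = - \frac{\pi}{a}.$$

Differentiating under the integral sign with respect to $a$,
$$\frac{dJ}{da} = \int_{0}^{\infty} \frac{4 a}{\left(a^{2} + s^{2}\right)^{2}} \, ds = \frac{\pi}{a^{2}},$$
so $\int_{0}^{\infty} - \frac{2}{\left(a^{2} + s^{2}\right)^{2}} \, ds = - \frac{\pi}{2 a^{3}}$.

Repeating — each differentiation of $1/(s^2+a^2)^j$ produces $-2ja/(s^2+a^2)^{j+1}$ — and dividing through by $-2ja$ at each step yields, after $3$ differentiations in total,
$$\int_{0}^{\infty} - \frac{2}{\left(a^{2} + s^{2}\right)^{4}} \, ds = - \frac{5 \pi}{16 a^{7}}.$$

Setting $a = \frac{2}{3}$:
$$I = - \frac{10935 \pi}{2048}.$$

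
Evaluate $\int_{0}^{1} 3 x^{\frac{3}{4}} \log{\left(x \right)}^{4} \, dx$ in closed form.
$\frac{73728}{16807}$

Start from the elementary integral
$$J(a) = \int_{0}^{1} 3 x^{a} \, dx = \frac{3}{a + 1}.$$

Differentiating under the integral sign brings down a factor of $\ln x$:
$$\frac{dJ}{da} = \int_{0}^{1} 3 x^{a} \log{\left(x \right)} \, dx = - \frac{3}{\left(a + 1\right)^{2}}.$$

Repeating $4$ times in total — each differentiation brings down another $\ln x$ — gives
$$\frac{d^{4}J}{da^{4}} = \int_{0}^{1} 3 x^{a} \log{\left(x \right)}^{4} \, dx = \frac{72}{\left(a + 1\right)^{5}},$$
and the integrand here is exactly the target integrand, so $I = \frac{72}{\left(a + 1\right)^{5}}$.

Setting $a = \frac{3}{4}$:
$$I = \frac{73728}{16807}.$$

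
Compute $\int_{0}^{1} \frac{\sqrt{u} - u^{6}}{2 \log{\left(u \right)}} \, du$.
$\log{\left(\frac{\sqrt{42}}{14} \right)}$

Consider the one-parameter family: let $I(a) = \int_{0}^{1} \frac{\sqrt{u} - u^{a}}{2 \log{\left(u \right)}} \, du$.

Since $\dfrac{\partial}{\partial a}\,u^{a} = u^{a} \ln u$, the $\ln u$ in the denominator cancels and
$$\frac{dI}{da} = \int_{0}^{1} - \frac{1}{2} u^{a} \, du = - \frac{1}{2} \left[\frac{u^{a+1}}{a+1}\right]_0^1 = - \frac{1}{2 a + 2}.$$

Integrating with respect to $a$ gives $I(a) = - \frac{\log{\left(a + 1 \right)}}{2} - \frac{\log{\left(2 \right)}}{2} + \frac{\log{\left(3 \right)}}{2} + C$.

At $a = \frac{1}{2}$ the integrand is identically $0$, so $I(\frac{1}{2}) = 0$. The closed form gives $0$, hence $C = 0$.

Setting $a = 6$:
$$I = \log{\left(\frac{\sqrt{42}}{14} \right)}.$$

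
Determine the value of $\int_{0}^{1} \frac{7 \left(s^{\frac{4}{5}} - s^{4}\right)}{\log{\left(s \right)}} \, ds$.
$- \log{\left(\frac{6103515625}{4782969} \right)}$

Replace the exponent $4$ by a parameter $a$: let $I(a) = \int_{0}^{1} \frac{7 \left(s^{\frac{4}{5}} - s^{a}\right)}{\log{\left(s \right)}} \, ds$.

Since $\dfrac{\partial}{\partial a}\,s^{a} = s^{a} \ln s$, the $\ln s$ in the denominator cancels and
$$\frac{dI}{da} = \int_{0}^{1} -7 s^{a} \, ds = -7 \left[\frac{s^{a+1}}{a+1}\right]_0^1 = - \frac{7}{a + 1}.$$

Integrating with respect to $a$ gives $I(a) = - \log{\left(\frac{78125 \left(a + 1\right)^{7}}{4782969} \right)} + C$.

At $a = \frac{4}{5}$ the integrand is identically $0$, so $I(\frac{4}{5}) = 0$. The closed form gives $0$, hence $C = 0$.

Setting $a = 4$:
$$I = - \log{\left(\frac{6103515625}{4782969} \right)}.$$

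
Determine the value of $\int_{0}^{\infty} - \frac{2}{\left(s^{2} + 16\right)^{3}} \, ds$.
$- \frac{3 \pi}{8192}$

Begin with the known result
$$J(a) = \int_{0}^{\infty} - \frac{2}{a^{2} + s^{2}} \, ds = - \frac{\pi}{a}.$$

Differentiating under the integral sign with respect to $a$,
$$\frac{dJ}{da} = \int_{0}^{\infty} \frac{4 a}{\left(a^{2} + s^{2}\right)^{2}} \, ds = \frac{\pi}{a^{2}},$$
so $\int_{0}^{\infty} - \frac{2}{\left(a^{2} + s^{2}\right)^{2}} \, ds = - \frac{\pi}{2 a^{3}}$.

Repeating — each differentiation of $1/(s^2+a^2)^j$ produces $-2ja/(s^2+a^2)^{j+1}$ — and dividing through by $-2ja$ at each step yields, after $2$ differentiations in total,
$$\int_{0}^{\infty} - \frac{2}{\left(a^{2} + s^{2}\right)^{3}} \, ds = - \frac{3 \pi}{8 a^{5}}.$$

Setting $a = 4$:
$$I = - \frac{3 \pi}{8192}.$$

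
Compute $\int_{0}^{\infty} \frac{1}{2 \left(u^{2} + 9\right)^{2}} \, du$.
$\frac{\pi}{216}$

Start from the standard arctangent integral
$$J(a) = \int_{0}^{\infty} \frac{1}{2 \left(a^{2} + u^{2}\right)} \, du = \frac{\pi}{4 a}.$$

Differentiating under the integral sign with respect to $a$,
$$\frac{dJ}{da} = \int_{0}^{\infty} - \frac{a}{\left(a^{2} + u^{2}\right)^{2}} \, du = - \frac{\pi}{4 a^{2}},$$
so $\int_{0}^{\infty} \frac{1}{2 \left(a^{2} + u^{2}\right)^{2}} \, du = \frac{\pi}{8 a^{3}}$.

Setting $a = 3$:
$$I = \frac{\pi}{216}.$$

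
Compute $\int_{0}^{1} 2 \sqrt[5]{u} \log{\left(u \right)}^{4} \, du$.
$\frac{3125}{162}$

Start from the elementary integral
$$J(a) = \int_{0}^{1} 2 u^{a} \, du = \frac{2}{a + 1}.$$

Differentiating under the integral sign brings down a factor of $\ln u$:
$$\frac{dJ}{da} = \int_{0}^{1} 2 u^{a} \log{\left(u \right)} \, du = - \frac{2}{\left(a + 1\right)^{2}}.$$

Repeating $4$ times in total — each differentiation brings down another $\ln u$ — gives
$$\frac{d^{4}J}{da^{4}} = \int_{0}^{1} 2 u^{a} \log{\left(u \right)}^{4} \, du = \frac{48}{\left(a + 1\right)^{5}},$$
and the integrand here is exactly the target integrand, so $I = \frac{48}{\left(a + 1\right)^{5}}$.

Setting $a = \frac{1}{5}$:
$$I = \frac{3125}{162}.$$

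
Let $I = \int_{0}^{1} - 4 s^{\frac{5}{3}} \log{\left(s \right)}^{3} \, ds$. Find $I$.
$\frac{243}{512}$

Consider the simpler parametrised integral
$$J(a) = \int_{0}^{1} - 4 s^{a} \, ds = - \frac{4}{a + 1}.$$

Differentiating under the integral sign brings down a factor of $\ln s$:
$$\frac{dJ}{da} = \int_{0}^{1} - 4 s^{a} \log{\left(s \right)} \, ds = \frac{4}{\left(a + 1\right)^{2}}.$$

Repeating $3$ times in total — each differentiation brings down another $\ln s$ — gives
$$\frac{d^{3}J}{da^{3}} = \int_{0}^{1} - 4 s^{a} \log{\left(s \right)}^{3} \, ds = \frac{24}{\left(a + 1\right)^{4}},$$
and the integrand here is exactly the target integrand, so $I = \frac{24}{\left(a + 1\right)^{4}}$.

Setting $a = \frac{5}{3}$:
$$I = \frac{243}{512}.$$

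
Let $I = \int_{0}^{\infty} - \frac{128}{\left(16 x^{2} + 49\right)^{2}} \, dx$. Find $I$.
$- \frac{8 \pi}{343}$

Start from the standard arctangent integral
$$J(a) = \int_{0}^{\infty} - \frac{1}{2 \left(a^{2} + x^{2}\right)} \, dx = - \frac{\pi}{4 a}.$$

Differentiating under the integral sign with respect to $a$,
$$\frac{dJ}{da} = \int_{0}^{\infty} \frac{a}{\left(a^{2} + x^{2}\right)^{2}} \, dx = \frac{\pi}{4 a^{2}},$$
so $\int_{0}^{\infty} - \frac{1}{2 \left(a^{2} + x^{2}\right)^{2}} \, dx = - \frac{\pi}{8 a^{3}}$.

Setting $a = \frac{7}{4}$:
$$I = - \frac{8 \pi}{343}.$$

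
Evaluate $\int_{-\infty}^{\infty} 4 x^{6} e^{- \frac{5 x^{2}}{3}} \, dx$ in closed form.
$\frac{81 \sqrt{15} \sqrt{\pi}}{250}$

Consider the simpler parametrised integral
$$J(a) = \int_{-\infty}^{\infty} 4 e^{- a x^{2}} \, dx = \frac{4 \sqrt{\pi}}{\sqrt{a}}.$$

Differentiating under the integral sign brings down a factor of $(-x^2)$:
$$\frac{dJ}{da} = \int_{-\infty}^{\infty} - 4 x^{2} e^{- a x^{2}} \, dx = - \frac{2 \sqrt{\pi}}{a^{\frac{3}{2}}}.$$

Repeating $3$ times in total — each differentiation brings down another $(-x^2)$ — gives
$$\frac{d^{3}J}{da^{3}} = \int_{-\infty}^{\infty} - 4 x^{6} e^{- a x^{2}} \, dx = - \frac{15 \sqrt{\pi}}{2 a^{\frac{7}{2}}},$$
and the integrand here is $(-1)^{3}$ times the target integrand, so $I = (-1)^{3}\,\frac{d^{3}J}{da^{3}} = \frac{15 \sqrt{\pi}}{2 a^{\frac{7}{2}}}$.

Setting $a = \frac{5}{3}$:
$$I = \frac{81 \sqrt{15} \sqrt{\pi}}{250}.$$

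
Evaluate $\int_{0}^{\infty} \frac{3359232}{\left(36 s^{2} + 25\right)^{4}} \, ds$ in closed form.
$\frac{17496 \pi}{15625}$

Start from the standard arctangent integral
$$J(a) = \int_{0}^{\infty} \frac{2}{a^{2} + s^{2}} \, ds = \frac{\pi}{a}.$$

Differentiating under the integral sign with respect to $a$,
$$\frac{dJ}{da} = \int_{0}^{\infty} - \frac{4 a}{\left(a^{2} + s^{2}\right)^{2}} \, ds = - \frac{\pi}{a^{2}},$$
so $\int_{0}^{\infty} \frac{2}{\left(a^{2} + s^{2}\right)^{2}} \, ds = \frac{\pi}{2 a^{3}}$.

Repeating — each differentiation of $1/(s^2+a^2)^j$ produces $-2ja/(s^2+a^2)^{j+1}$ — and dividing through by $-2ja$ at each step yields, after $3$ differentiations in total,
$$\int_{0}^{\infty} \frac{2}{\left(a^{2} + s^{2}\right)^{4}} \, ds = \frac{5 \pi}{16 a^{7}}.$$

Setting $a = \frac{5}{6}$:
$$I = \frac{17496 \pi}{15625}.$$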